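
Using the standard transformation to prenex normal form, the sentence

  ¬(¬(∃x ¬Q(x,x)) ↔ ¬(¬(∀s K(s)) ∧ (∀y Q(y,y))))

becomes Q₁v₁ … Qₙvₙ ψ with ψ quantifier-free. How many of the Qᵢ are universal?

Rewrite implications/biconditionals: A → B as ¬A ∨ B; A ↔ B as (¬A ∨ B) ∧ (¬B ∨ A).
  ¬((¬¬(∃x ¬Q(x,x)) ∨ ¬(¬(∀s K(s)) ∧ (∀y Q(y,y)))) ∧ (¬¬(¬(∀s K(s)) ∧ (∀y Q(y,y))) ∨ ¬(∃x ¬Q(x,x))))
Drive negations inward (¬∀x A ≡ ∃x ¬A, ¬∃x A ≡ ∀x ¬A, De Morgan for ∧/∨):
  (∀x Q(x,x)) ∧ (∃s ¬K(s)) ∧ (∀y Q(y,y)) ∨ ((∀s K(s)) ∨ (∃y ¬Q(y,y))) ∧ (∃x ¬Q(x,x))
Standardize variables apart so no two quantifiers bind the same name: s↦t, y↦c, x↦x1.
  (∀x Q(x,x)) ∧ (∃s ¬K(s)) ∧ (∀y Q(y,y)) ∨ ((∀t K(t)) ∨ (∃c ¬Q(c,c))) ∧ (∃x1 ¬Q(x1,x1))
Pull the quantifiers to the front (each side's bound variable is not free in the other side):
  ∀x ∃s ∀y ∀t ∃c ∃x1 (Q(x,x) ∧ ¬K(s) ∧ Q(y,y) ∨ (K(t) ∨ ¬Q(c,c)) ∧ ¬Q(x1,x1))
The prefix is ∀x ∃s ∀y ∀t ∃c ∃x1: 3 universal, 3 existential.

3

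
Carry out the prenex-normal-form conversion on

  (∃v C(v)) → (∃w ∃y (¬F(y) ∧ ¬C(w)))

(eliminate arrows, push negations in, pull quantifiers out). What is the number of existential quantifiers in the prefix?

2

First replace A → B with ¬A ∨ B.
  ¬(∃v C(v)) ∨ (∃w ∃y (¬F(y) ∧ ¬C(w)))
Push ¬ through the quantifiers and connectives to reach negation normal form:
  (∀v ¬C(v)) ∨ (∃w ∃y (¬F(y) ∧ ¬C(w)))
All bound variables are already distinct, so no renaming is needed.
Extract every quantifier outward, since the variables are now distinct and don't occur free across branches:
  ∀v ∃w ∃y (¬C(v) ∨ ¬F(y) ∧ ¬C(w))
The prefix is ∀v ∃w ∃y: 1 universal, 2 existential.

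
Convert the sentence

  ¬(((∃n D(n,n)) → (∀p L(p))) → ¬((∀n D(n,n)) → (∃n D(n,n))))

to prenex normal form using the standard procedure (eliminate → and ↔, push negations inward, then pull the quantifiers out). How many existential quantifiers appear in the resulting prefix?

2

First replace A → B with ¬A ∨ B.
  ¬(¬(¬(∃n D(n,n)) ∨ (∀p L(p))) ∨ ¬(¬(∀n D(n,n)) ∨ (∃n D(n,n))))
Drive negations inward (¬∀x A ≡ ∃x ¬A, ¬∃x A ≡ ∀x ¬A, De Morgan for ∧/∨):
  ((∀n ¬D(n,n)) ∨ (∀p L(p))) ∧ ((∃n ¬D(n,n)) ∨ (∃n D(n,n)))
Standardize variables apart so no two quantifiers bind the same name: n↦z1, n↦v.
  ((∀n ¬D(n,n)) ∨ (∀p L(p))) ∧ ((∃z1 ¬D(z1,z1)) ∨ (∃v D(v,v)))
Finally move all quantifiers to the prefix:
  ∀n ∀p ∃z1 ∃v ((¬D(n,n) ∨ L(p)) ∧ (¬D(z1,z1) ∨ D(v,v)))
The prefix is ∀n ∀p ∃z1 ∃v: 2 universal, 2 existential.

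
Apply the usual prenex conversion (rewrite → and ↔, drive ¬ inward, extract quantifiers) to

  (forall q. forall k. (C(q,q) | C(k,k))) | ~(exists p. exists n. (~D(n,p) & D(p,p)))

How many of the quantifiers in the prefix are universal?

Move each ¬ inward, flipping quantifiers it crosses:
  (forall q. forall k. (C(q,q) | C(k,k))) | (forall p. forall n. (D(n,p) | ~D(p,p)))
All bound variables are already distinct, so no renaming is needed.
Finally move all quantifiers to the prefix:
  forall q. forall k. forall p. forall n. (C(q,q) | C(k,k) | D(n,p) | ~D(p,p))
The prefix is forall q forall k forall p forall n: 4 universal, 0 existential.

4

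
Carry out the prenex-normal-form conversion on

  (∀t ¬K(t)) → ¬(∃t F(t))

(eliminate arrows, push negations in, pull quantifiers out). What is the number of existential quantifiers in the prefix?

1

First replace A → B with ¬A ∨ B.
  ¬(∀t ¬K(t)) ∨ ¬(∃t F(t))
Push ¬ through the quantifiers and connectives to reach negation normal form:
  (∃t K(t)) ∨ (∀t ¬F(t))
Rename bound variables to avoid capture: t↦w.
  (∃t K(t)) ∨ (∀w ¬F(w))
Finally move all quantifiers to the prefix:
  ∃t ∀w (K(t) ∨ ¬F(w))
The prefix is ∃t ∀w: 1 universal, 1 existential.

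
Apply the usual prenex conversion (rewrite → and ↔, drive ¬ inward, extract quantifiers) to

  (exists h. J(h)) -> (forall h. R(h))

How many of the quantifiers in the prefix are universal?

2

First replace A → B with ¬A ∨ B.
  ~(exists h. J(h)) | (forall h. R(h))
Move each ¬ inward, flipping quantifiers it crosses:
  (forall h. ~J(h)) | (forall h. R(h))
Rename bound variables to avoid capture: h↦z1.
  (forall h. ~J(h)) | (forall z1. R(z1))
Pull the quantifiers to the front (each side's bound variable is not free in the other side):
  forall h. forall z1. (~J(h) | R(z1))
The prefix is forall h forall z1: 2 universal, 0 existential.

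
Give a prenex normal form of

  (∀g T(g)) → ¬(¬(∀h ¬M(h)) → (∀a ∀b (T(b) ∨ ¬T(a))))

∃g ∃h ∃a ∃b (¬T(g) ∨ M(h) ∧ ¬T(b) ∧ T(a))

Eliminate → and ↔ using ¬ and ∨.
  ¬(∀g T(g)) ∨ ¬(¬¬(∀h ¬M(h)) ∨ (∀a ∀b (T(b) ∨ ¬T(a))))
Move each ¬ inward, flipping quantifiers it crosses:
  (∃g ¬T(g)) ∨ (∃h M(h)) ∧ (∃a ∃b (¬T(b) ∧ T(a)))
Finally move all quantifiers to the prefix:
  ∃g ∃h ∃a ∃b (¬T(g) ∨ M(h) ∧ ¬T(b) ∧ T(a))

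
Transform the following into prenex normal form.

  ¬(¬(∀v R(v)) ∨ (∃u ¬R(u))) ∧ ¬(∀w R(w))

∀v ∀u ∃w (R(v) ∧ R(u) ∧ ¬R(w))

Drive negations inward (¬∀x A ≡ ∃x ¬A, ¬∃x A ≡ ∀x ¬A, De Morgan for ∧/∨):
  (∀v R(v)) ∧ (∀u R(u)) ∧ (∃w ¬R(w))
All bound variables are already distinct, so no renaming is needed.
Extract every quantifier outward, since the variables are now distinct and don't occur free across branches:
  ∀v ∀u ∃w (R(v) ∧ R(u) ∧ ¬R(w))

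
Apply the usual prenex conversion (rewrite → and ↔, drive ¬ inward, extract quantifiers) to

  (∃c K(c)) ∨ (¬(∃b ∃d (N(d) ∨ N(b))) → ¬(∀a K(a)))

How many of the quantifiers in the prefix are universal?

0

Rewrite implications/biconditionals: A → B as ¬A ∨ B.
  (∃c K(c)) ∨ ¬¬(∃b ∃d (N(d) ∨ N(b))) ∨ ¬(∀a K(a))
Push ¬ through the quantifiers and connectives to reach negation normal form:
  (∃c K(c)) ∨ (∃b ∃d (N(d) ∨ N(b))) ∨ (∃a ¬K(a))
All bound variables are already distinct, so no renaming is needed.
Extract every quantifier outward, since the variables are now distinct and don't occur free across branches:
  ∃c ∃b ∃d ∃a (K(c) ∨ N(d) ∨ N(b) ∨ ¬K(a))
The prefix is ∃c ∃b ∃d ∃a: 0 universal, 4 existential.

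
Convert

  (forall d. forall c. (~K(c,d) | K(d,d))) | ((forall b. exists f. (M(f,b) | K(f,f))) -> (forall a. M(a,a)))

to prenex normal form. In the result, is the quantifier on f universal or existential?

First replace A → B with ¬A ∨ B.
  (forall d. forall c. (~K(c,d) | K(d,d))) | ~(forall b. exists f. (M(f,b) | K(f,f))) | (forall a. M(a,a))
Drive negations inward (¬∀x A ≡ ∃x ¬A, ¬∃x A ≡ ∀x ¬A, De Morgan for ∧/∨):
  (forall d. forall c. (~K(c,d) | K(d,d))) | (exists b. forall f. (~M(f,b) & ~K(f,f))) | (forall a. M(a,a))
All bound variables are already distinct, so no renaming is needed.
Extract every quantifier outward, since the variables are now distinct and don't occur free across branches:
  forall d. forall c. exists b. forall f. forall a. (~K(c,d) | K(d,d) | ~M(f,b) & ~K(f,f) | M(a,a))
The quantifier exists f sits under an odd number of negations (counting the antecedent side of each →), so it flips to forall f.

universal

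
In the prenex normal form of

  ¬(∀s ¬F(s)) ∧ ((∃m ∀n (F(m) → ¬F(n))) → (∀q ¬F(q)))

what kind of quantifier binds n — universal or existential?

existential

Rewrite implications/biconditionals: A → B as ¬A ∨ B.
  ¬(∀s ¬F(s)) ∧ (¬(∃m ∀n (¬F(m) ∨ ¬F(n))) ∨ (∀q ¬F(q)))
Move each ¬ inward, flipping quantifiers it crosses:
  (∃s F(s)) ∧ ((∀m ∃n (F(m) ∧ F(n))) ∨ (∀q ¬F(q)))
Pull the quantifiers to the front (each side's bound variable is not free in the other side):
  ∃s ∀m ∃n ∀q (F(s) ∧ (F(m) ∧ F(n) ∨ ¬F(q)))
The quantifier ∀n sits under an odd number of negations (counting the antecedent side of each →), so it flips to ∃n.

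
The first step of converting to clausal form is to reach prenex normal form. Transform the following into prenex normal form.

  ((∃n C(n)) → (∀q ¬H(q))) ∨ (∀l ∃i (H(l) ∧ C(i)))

Rewrite implications/biconditionals: A → B as ¬A ∨ B.
  ¬(∃n C(n)) ∨ (∀q ¬H(q)) ∨ (∀l ∃i (H(l) ∧ C(i)))
Move each ¬ inward, flipping quantifiers it crosses:
  (∀n ¬C(n)) ∨ (∀q ¬H(q)) ∨ (∀l ∃i (H(l) ∧ C(i)))
Finally move all quantifiers to the prefix:
  ∀n ∀q ∀l ∃i (¬C(n) ∨ ¬H(q) ∨ H(l) ∧ C(i))

∀n ∀q ∀l ∃i (¬C(n) ∨ ¬H(q) ∨ H(l) ∧ C(i))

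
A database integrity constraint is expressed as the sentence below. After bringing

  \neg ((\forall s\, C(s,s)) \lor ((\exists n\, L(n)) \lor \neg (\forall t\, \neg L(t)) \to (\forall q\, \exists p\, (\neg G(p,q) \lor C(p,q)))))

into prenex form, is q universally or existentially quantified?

existential

First replace A → B with ¬A ∨ B.
  \neg ((\forall s\, C(s,s)) \lor \neg ((\exists n\, L(n)) \lor \neg (\forall t\, \neg L(t))) \lor (\forall q\, \exists p\, (\neg G(p,q) \lor C(p,q))))
Push ¬ through the quantifiers and connectives to reach negation normal form:
  (\exists s\, \neg C(s,s)) \land ((\exists n\, L(n)) \lor (\exists t\, L(t))) \land (\exists q\, \forall p\, (G(p,q) \land \neg C(p,q)))
Pull the quantifiers to the front (each side's bound variable is not free in the other side):
  \exists s\, \exists n\, \exists t\, \exists q\, \forall p\, (\neg C(s,s) \land (L(n) \lor L(t)) \land G(p,q) \land \neg C(p,q))
The quantifier \forall q sits under an odd number of negations (counting the antecedent side of each →), so it flips to \exists q.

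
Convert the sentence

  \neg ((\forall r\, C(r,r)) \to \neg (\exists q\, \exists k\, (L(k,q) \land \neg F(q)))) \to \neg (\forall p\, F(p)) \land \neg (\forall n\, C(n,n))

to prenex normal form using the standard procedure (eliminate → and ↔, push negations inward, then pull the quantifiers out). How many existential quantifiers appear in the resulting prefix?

3

First replace A → B with ¬A ∨ B.
  \neg \neg (\neg (\forall r\, C(r,r)) \lor \neg (\exists q\, \exists k\, (L(k,q) \land \neg F(q)))) \lor \neg (\forall p\, F(p)) \land \neg (\forall n\, C(n,n))
Move each ¬ inward, flipping quantifiers it crosses:
  (\exists r\, \neg C(r,r)) \lor (\forall q\, \forall k\, (\neg L(k,q) \lor F(q))) \lor (\exists p\, \neg F(p)) \land (\exists n\, \neg C(n,n))
Extract every quantifier outward, since the variables are now distinct and don't occur free across branches:
  \exists r\, \forall q\, \forall k\, \exists p\, \exists n\, (\neg C(r,r) \lor \neg L(k,q) \lor F(q) \lor \neg F(p) \land \neg C(n,n))
The prefix is \exists r \forall q \forall k \exists p \exists n: 2 universal, 3 existential.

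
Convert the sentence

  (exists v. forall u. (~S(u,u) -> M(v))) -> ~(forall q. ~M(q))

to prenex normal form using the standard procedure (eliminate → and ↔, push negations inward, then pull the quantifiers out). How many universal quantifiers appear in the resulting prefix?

First replace A → B with ¬A ∨ B.
  ~(exists v. forall u. (~~S(u,u) | M(v))) | ~(forall q. ~M(q))
Push ¬ through the quantifiers and connectives to reach negation normal form:
  (forall v. exists u. (~S(u,u) & ~M(v))) | (exists q. M(q))
Extract every quantifier outward, since the variables are now distinct and don't occur free across branches:
  forall v. exists u. exists q. (~S(u,u) & ~M(v) | M(q))
The prefix is forall v exists u exists q: 1 universal, 2 existential.

1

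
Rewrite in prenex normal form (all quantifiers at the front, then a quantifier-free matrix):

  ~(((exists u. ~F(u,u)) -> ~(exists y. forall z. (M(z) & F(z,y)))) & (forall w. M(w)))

exists u. exists y. forall z. exists w. (~F(u,u) & M(z) & F(z,y) | ~M(w))

Rewrite implications/biconditionals: A → B as ¬A ∨ B.
  ~((~(exists u. ~F(u,u)) | ~(exists y. forall z. (M(z) & F(z,y)))) & (forall w. M(w)))
Move each ¬ inward, flipping quantifiers it crosses:
  (exists u. ~F(u,u)) & (exists y. forall z. (M(z) & F(z,y))) | (exists w. ~M(w))
Pull the quantifiers to the front (each side's bound variable is not free in the other side):
  exists u. exists y. forall z. exists w. (~F(u,u) & M(z) & F(z,y) | ~M(w))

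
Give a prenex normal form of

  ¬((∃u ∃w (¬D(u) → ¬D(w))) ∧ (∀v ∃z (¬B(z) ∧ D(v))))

First replace A → B with ¬A ∨ B.
  ¬((∃u ∃w (¬¬D(u) ∨ ¬D(w))) ∧ (∀v ∃z (¬B(z) ∧ D(v))))
Move each ¬ inward, flipping quantifiers it crosses:
  (∀u ∀w (¬D(u) ∧ D(w))) ∨ (∃v ∀z (B(z) ∨ ¬D(v)))
All bound variables are already distinct, so no renaming is needed.
Finally move all quantifiers to the prefix:
  ∀u ∀w ∃v ∀z (¬D(u) ∧ D(w) ∨ B(z) ∨ ¬D(v))

∀u ∀w ∃v ∀z (¬D(u) ∧ D(w) ∨ B(z) ∨ ¬D(v))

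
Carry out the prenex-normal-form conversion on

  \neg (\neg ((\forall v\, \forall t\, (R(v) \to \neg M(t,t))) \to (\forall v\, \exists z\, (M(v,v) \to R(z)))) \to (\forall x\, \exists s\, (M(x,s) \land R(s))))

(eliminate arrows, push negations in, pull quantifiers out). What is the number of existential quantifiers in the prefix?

2

Rewrite implications/biconditionals: A → B as ¬A ∨ B.
  \neg (\neg \neg (\neg (\forall v\, \forall t\, (\neg R(v) \lor \neg M(t,t))) \lor (\forall v\, \exists z\, (\neg M(v,v) \lor R(z)))) \lor (\forall x\, \exists s\, (M(x,s) \land R(s))))
Push ¬ through the quantifiers and connectives to reach negation normal form:
  (\forall v\, \forall t\, (\neg R(v) \lor \neg M(t,t))) \land (\exists v\, \forall z\, (M(v,v) \land \neg R(z))) \land (\exists x\, \forall s\, (\neg M(x,s) \lor \neg R(s)))
Standardize variables apart so no two quantifiers bind the same name: v↦u1.
  (\forall v\, \forall t\, (\neg R(v) \lor \neg M(t,t))) \land (\exists u1\, \forall z\, (M(u1,u1) \land \neg R(z))) \land (\exists x\, \forall s\, (\neg M(x,s) \lor \neg R(s)))
Pull the quantifiers to the front (each side's bound variable is not free in the other side):
  \forall v\, \forall t\, \exists u1\, \forall z\, \exists x\, \forall s\, ((\neg R(v) \lor \neg M(t,t)) \land M(u1,u1) \land \neg R(z) \land (\neg M(x,s) \lor \neg R(s)))
The prefix is \forall v \forall t \exists u1 \forall z \exists x \forall s: 4 universal, 2 existential.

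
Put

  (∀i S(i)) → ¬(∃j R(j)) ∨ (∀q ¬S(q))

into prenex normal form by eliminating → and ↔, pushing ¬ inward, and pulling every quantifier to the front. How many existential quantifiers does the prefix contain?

Rewrite implications/biconditionals: A → B as ¬A ∨ B.
  ¬(∀i S(i)) ∨ ¬(∃j R(j)) ∨ (∀q ¬S(q))
Push ¬ through the quantifiers and connectives to reach negation normal form:
  (∃i ¬S(i)) ∨ (∀j ¬R(j)) ∨ (∀q ¬S(q))
All bound variables are already distinct, so no renaming is needed.
Extract every quantifier outward, since the variables are now distinct and don't occur free across branches:
  ∃i ∀j ∀q (¬S(i) ∨ ¬R(j) ∨ ¬S(q))
The prefix is ∃i ∀j ∀q: 2 universal, 1 existential.

1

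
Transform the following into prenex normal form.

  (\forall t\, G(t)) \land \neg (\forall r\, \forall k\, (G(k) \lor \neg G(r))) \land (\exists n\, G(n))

\forall t\, \exists r\, \exists k\, \exists n\, (G(t) \land \neg G(k) \land G(r) \land G(n))

Move each ¬ inward, flipping quantifiers it crosses:
  (\forall t\, G(t)) \land (\exists r\, \exists k\, (\neg G(k) \land G(r))) \land (\exists n\, G(n))
Extract every quantifier outward, since the variables are now distinct and don't occur free across branches:
  \forall t\, \exists r\, \exists k\, \exists n\, (G(t) \land \neg G(k) \land G(r) \land G(n))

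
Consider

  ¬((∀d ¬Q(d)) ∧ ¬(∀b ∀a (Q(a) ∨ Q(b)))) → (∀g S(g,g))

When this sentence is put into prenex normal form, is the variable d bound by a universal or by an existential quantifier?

universal

First replace A → B with ¬A ∨ B.
  ¬¬((∀d ¬Q(d)) ∧ ¬(∀b ∀a (Q(a) ∨ Q(b)))) ∨ (∀g S(g,g))
Push ¬ through the quantifiers and connectives to reach negation normal form:
  (∀d ¬Q(d)) ∧ (∃b ∃a (¬Q(a) ∧ ¬Q(b))) ∨ (∀g S(g,g))
All bound variables are already distinct, so no renaming is needed.
Pull the quantifiers to the front (each side's bound variable is not free in the other side):
  ∀d ∃b ∃a ∀g (¬Q(d) ∧ ¬Q(a) ∧ ¬Q(b) ∨ S(g,g))
The quantifier ∀d sits under an even number of negations (counting the antecedent side of each →), so it remains universal.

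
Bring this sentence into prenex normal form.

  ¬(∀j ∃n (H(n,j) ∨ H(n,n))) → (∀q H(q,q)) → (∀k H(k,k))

Eliminate → and ↔ using ¬ and ∨.
  ¬¬(∀j ∃n (H(n,j) ∨ H(n,n))) ∨ ¬(∀q H(q,q)) ∨ (∀k H(k,k))
Drive negations inward (¬∀x A ≡ ∃x ¬A, ¬∃x A ≡ ∀x ¬A, De Morgan for ∧/∨):
  (∀j ∃n (H(n,j) ∨ H(n,n))) ∨ (∃q ¬H(q,q)) ∨ (∀k H(k,k))
Pull the quantifiers to the front (each side's bound variable is not free in the other side):
  ∀j ∃n ∃q ∀k (H(n,j) ∨ H(n,n) ∨ ¬H(q,q) ∨ H(k,k))

∀j ∃n ∃q ∀k (H(n,j) ∨ H(n,n) ∨ ¬H(q,q) ∨ H(k,k))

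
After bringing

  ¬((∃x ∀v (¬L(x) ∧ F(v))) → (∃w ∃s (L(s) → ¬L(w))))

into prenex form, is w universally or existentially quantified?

universal

First replace A → B with ¬A ∨ B.
  ¬(¬(∃x ∀v (¬L(x) ∧ F(v))) ∨ (∃w ∃s (¬L(s) ∨ ¬L(w))))
Drive negations inward (¬∀x A ≡ ∃x ¬A, ¬∃x A ≡ ∀x ¬A, De Morgan for ∧/∨):
  (∃x ∀v (¬L(x) ∧ F(v))) ∧ (∀w ∀s (L(s) ∧ L(w)))
All bound variables are already distinct, so no renaming is needed.
Extract every quantifier outward, since the variables are now distinct and don't occur free across branches:
  ∃x ∀v ∀w ∀s (¬L(x) ∧ F(v) ∧ L(s) ∧ L(w))
The quantifier ∃w sits under an odd number of negations (counting the antecedent side of each →), so it flips to ∀w.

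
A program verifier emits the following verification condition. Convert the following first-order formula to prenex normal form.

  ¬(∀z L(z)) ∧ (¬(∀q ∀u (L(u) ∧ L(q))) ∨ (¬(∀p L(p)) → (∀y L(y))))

Rewrite implications/biconditionals: A → B as ¬A ∨ B.
  ¬(∀z L(z)) ∧ (¬(∀q ∀u (L(u) ∧ L(q))) ∨ ¬¬(∀p L(p)) ∨ (∀y L(y)))
Move each ¬ inward, flipping quantifiers it crosses:
  (∃z ¬L(z)) ∧ ((∃q ∃u (¬L(u) ∨ ¬L(q))) ∨ (∀p L(p)) ∨ (∀y L(y)))
Finally move all quantifiers to the prefix:
  ∃z ∃q ∃u ∀p ∀y (¬L(z) ∧ (¬L(u) ∨ ¬L(q) ∨ L(p) ∨ L(y)))

∃z ∃q ∃u ∀p ∀y (¬L(z) ∧ (¬L(u) ∨ ¬L(q) ∨ L(p) ∨ L(y)))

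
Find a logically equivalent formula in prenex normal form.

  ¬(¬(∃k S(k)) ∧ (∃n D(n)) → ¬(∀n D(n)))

First replace A → B with ¬A ∨ B.
  ¬(¬(¬(∃k S(k)) ∧ (∃n D(n))) ∨ ¬(∀n D(n)))
Push ¬ through the quantifiers and connectives to reach negation normal form:
  (∀k ¬S(k)) ∧ (∃n D(n)) ∧ (∀n D(n))
Give each quantifier a distinct variable: n↦c.
  (∀k ¬S(k)) ∧ (∃n D(n)) ∧ (∀c D(c))
Extract every quantifier outward, since the variables are now distinct and don't occur free across branches:
  ∀k ∃n ∀c (¬S(k) ∧ D(n) ∧ D(c))

∀k ∃n ∀c (¬S(k) ∧ D(n) ∧ D(c))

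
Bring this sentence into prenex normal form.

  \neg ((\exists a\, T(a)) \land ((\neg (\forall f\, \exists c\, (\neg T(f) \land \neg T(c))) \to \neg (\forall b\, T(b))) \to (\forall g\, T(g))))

Rewrite implications/biconditionals: A → B as ¬A ∨ B.
  \neg ((\exists a\, T(a)) \land (\neg (\neg \neg (\forall f\, \exists c\, (\neg T(f) \land \neg T(c))) \lor \neg (\forall b\, T(b))) \lor (\forall g\, T(g))))
Drive negations inward (¬∀x A ≡ ∃x ¬A, ¬∃x A ≡ ∀x ¬A, De Morgan for ∧/∨):
  (\forall a\, \neg T(a)) \lor ((\forall f\, \exists c\, (\neg T(f) \land \neg T(c))) \lor (\exists b\, \neg T(b))) \land (\exists g\, \neg T(g))
All bound variables are already distinct, so no renaming is needed.
Extract every quantifier outward, since the variables are now distinct and don't occur free across branches:
  \forall a\, \forall f\, \exists c\, \exists b\, \exists g\, (\neg T(a) \lor (\neg T(f) \land \neg T(c) \lor \neg T(b)) \land \neg T(g))

\forall a\, \forall f\, \exists c\, \exists b\, \exists g\, (\neg T(a) \lor (\neg T(f) \land \neg T(c) \lor \neg T(b)) \land \neg T(g))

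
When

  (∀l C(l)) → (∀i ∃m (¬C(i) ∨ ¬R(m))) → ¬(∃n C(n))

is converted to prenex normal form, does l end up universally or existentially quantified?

First replace A → B with ¬A ∨ B.
  ¬(∀l C(l)) ∨ ¬(∀i ∃m (¬C(i) ∨ ¬R(m))) ∨ ¬(∃n C(n))
Drive negations inward (¬∀x A ≡ ∃x ¬A, ¬∃x A ≡ ∀x ¬A, De Morgan for ∧/∨):
  (∃l ¬C(l)) ∨ (∃i ∀m (C(i) ∧ R(m))) ∨ (∀n ¬C(n))
All bound variables are already distinct, so no renaming is needed.
Pull the quantifiers to the front (each side's bound variable is not free in the other side):
  ∃l ∃i ∀m ∀n (¬C(l) ∨ C(i) ∧ R(m) ∨ ¬C(n))
The quantifier ∀l sits under an odd number of negations (counting the antecedent side of each →), so it flips to ∃l.

existential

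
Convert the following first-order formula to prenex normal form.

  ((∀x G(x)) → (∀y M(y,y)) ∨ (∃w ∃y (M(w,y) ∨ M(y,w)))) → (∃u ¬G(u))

∀x ∃y ∀w ∀s ∃u (G(x) ∧ ¬M(y,y) ∧ ¬M(w,s) ∧ ¬M(s,w) ∨ ¬G(u))

First replace A → B with ¬A ∨ B.
  ¬(¬(∀x G(x)) ∨ (∀y M(y,y)) ∨ (∃w ∃y (M(w,y) ∨ M(y,w)))) ∨ (∃u ¬G(u))
Push ¬ through the quantifiers and connectives to reach negation normal form:
  (∀x G(x)) ∧ (∃y ¬M(y,y)) ∧ (∀w ∀y (¬M(w,y) ∧ ¬M(y,w))) ∨ (∃u ¬G(u))
Give each quantifier a distinct variable: y↦s.
  (∀x G(x)) ∧ (∃y ¬M(y,y)) ∧ (∀w ∀s (¬M(w,s) ∧ ¬M(s,w))) ∨ (∃u ¬G(u))
Pull the quantifiers to the front (each side's bound variable is not free in the other side):
  ∀x ∃y ∀w ∀s ∃u (G(x) ∧ ¬M(y,y) ∧ ¬M(w,s) ∧ ¬M(s,w) ∨ ¬G(u))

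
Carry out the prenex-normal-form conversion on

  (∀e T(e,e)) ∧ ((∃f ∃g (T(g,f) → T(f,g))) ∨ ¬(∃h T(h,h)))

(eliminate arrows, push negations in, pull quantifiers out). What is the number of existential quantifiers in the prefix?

2

First replace A → B with ¬A ∨ B.
  (∀e T(e,e)) ∧ ((∃f ∃g (¬T(g,f) ∨ T(f,g))) ∨ ¬(∃h T(h,h)))
Push ¬ through the quantifiers and connectives to reach negation normal form:
  (∀e T(e,e)) ∧ ((∃f ∃g (¬T(g,f) ∨ T(f,g))) ∨ (∀h ¬T(h,h)))
All bound variables are already distinct, so no renaming is needed.
Finally move all quantifiers to the prefix:
  ∀e ∃f ∃g ∀h (T(e,e) ∧ (¬T(g,f) ∨ T(f,g) ∨ ¬T(h,h)))
The prefix is ∀e ∃f ∃g ∀h: 2 universal, 2 existential.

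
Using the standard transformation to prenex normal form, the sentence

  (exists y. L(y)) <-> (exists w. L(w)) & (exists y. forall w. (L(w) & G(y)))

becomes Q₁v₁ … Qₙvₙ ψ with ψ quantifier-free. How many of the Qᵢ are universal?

4

Rewrite implications/biconditionals: A → B as ¬A ∨ B; A ↔ B as (¬A ∨ B) ∧ (¬B ∨ A).
  (~(exists y. L(y)) | (exists w. L(w)) & (exists y. forall w. (L(w) & G(y)))) & (~((exists w. L(w)) & (exists y. forall w. (L(w) & G(y)))) | (exists y. L(y)))
Push ¬ through the quantifiers and connectives to reach negation normal form:
  ((forall y. ~L(y)) | (exists w. L(w)) & (exists y. forall w. (L(w) & G(y)))) & ((forall w. ~L(w)) | (forall y. exists w. (~L(w) | ~G(y))) | (exists y. L(y)))
Standardize variables apart so no two quantifiers bind the same name: y↦x, w↦s, w↦u1, y↦x1, w↦c, y↦z.
  ((forall y. ~L(y)) | (exists w. L(w)) & (exists x. forall s. (L(s) & G(x)))) & ((forall u1. ~L(u1)) | (forall x1. exists c. (~L(c) | ~G(x1))) | (exists z. L(z)))
Extract every quantifier outward, since the variables are now distinct and don't occur free across branches:
  forall y. exists w. exists x. forall s. forall u1. forall x1. exists c. exists z. ((~L(y) | L(w) & L(s) & G(x)) & (~L(u1) | ~L(c) | ~G(x1) | L(z)))
The prefix is forall y exists w exists x forall s forall u1 forall x1 exists c exists z: 4 universal, 4 existential.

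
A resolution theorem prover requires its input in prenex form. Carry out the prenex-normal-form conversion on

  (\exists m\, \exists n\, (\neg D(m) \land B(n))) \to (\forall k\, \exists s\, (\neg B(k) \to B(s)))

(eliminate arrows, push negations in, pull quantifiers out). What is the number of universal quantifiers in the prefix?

3

Eliminate → and ↔ using ¬ and ∨.
  \neg (\exists m\, \exists n\, (\neg D(m) \land B(n))) \lor (\forall k\, \exists s\, (\neg \neg B(k) \lor B(s)))
Push ¬ through the quantifiers and connectives to reach negation normal form:
  (\forall m\, \forall n\, (D(m) \lor \neg B(n))) \lor (\forall k\, \exists s\, (B(k) \lor B(s)))
All bound variables are already distinct, so no renaming is needed.
Pull the quantifiers to the front (each side's bound variable is not free in the other side):
  \forall m\, \forall n\, \forall k\, \exists s\, (D(m) \lor \neg B(n) \lor B(k) \lor B(s))
The prefix is \forall m \forall n \forall k \exists s: 3 universal, 1 existential.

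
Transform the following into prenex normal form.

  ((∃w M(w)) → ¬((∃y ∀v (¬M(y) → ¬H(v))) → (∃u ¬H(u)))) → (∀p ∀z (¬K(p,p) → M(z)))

∃w ∀y ∃v ∃u ∀p ∀z (M(w) ∧ (¬M(y) ∧ H(v) ∨ ¬H(u)) ∨ K(p,p) ∨ M(z))

Rewrite implications/biconditionals: A → B as ¬A ∨ B.
  ¬(¬(∃w M(w)) ∨ ¬(¬(∃y ∀v (¬¬M(y) ∨ ¬H(v))) ∨ (∃u ¬H(u)))) ∨ (∀p ∀z (¬¬K(p,p) ∨ M(z)))
Drive negations inward (¬∀x A ≡ ∃x ¬A, ¬∃x A ≡ ∀x ¬A, De Morgan for ∧/∨):
  (∃w M(w)) ∧ ((∀y ∃v (¬M(y) ∧ H(v))) ∨ (∃u ¬H(u))) ∨ (∀p ∀z (K(p,p) ∨ M(z)))
Pull the quantifiers to the front (each side's bound variable is not free in the other side):
  ∃w ∀y ∃v ∃u ∀p ∀z (M(w) ∧ (¬M(y) ∧ H(v) ∨ ¬H(u)) ∨ K(p,p) ∨ M(z))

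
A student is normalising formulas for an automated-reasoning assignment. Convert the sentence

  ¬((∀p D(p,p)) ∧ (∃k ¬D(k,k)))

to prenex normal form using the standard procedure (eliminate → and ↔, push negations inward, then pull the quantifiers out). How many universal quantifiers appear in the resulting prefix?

Move each ¬ inward, flipping quantifiers it crosses:
  (∃p ¬D(p,p)) ∨ (∀k D(k,k))
Extract every quantifier outward, since the variables are now distinct and don't occur free across branches:
  ∃p ∀k (¬D(p,p) ∨ D(k,k))
The prefix is ∃p ∀k: 1 universal, 1 existential.

1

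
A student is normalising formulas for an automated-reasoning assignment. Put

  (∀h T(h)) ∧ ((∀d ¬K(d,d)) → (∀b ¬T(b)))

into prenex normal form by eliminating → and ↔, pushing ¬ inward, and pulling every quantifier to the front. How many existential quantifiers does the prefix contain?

Eliminate → and ↔ using ¬ and ∨.
  (∀h T(h)) ∧ (¬(∀d ¬K(d,d)) ∨ (∀b ¬T(b)))
Drive negations inward (¬∀x A ≡ ∃x ¬A, ¬∃x A ≡ ∀x ¬A, De Morgan for ∧/∨):
  (∀h T(h)) ∧ ((∃d K(d,d)) ∨ (∀b ¬T(b)))
Pull the quantifiers to the front (each side's bound variable is not free in the other side):
  ∀h ∃d ∀b (T(h) ∧ (K(d,d) ∨ ¬T(b)))
The prefix is ∀h ∃d ∀b: 2 universal, 1 existential.

1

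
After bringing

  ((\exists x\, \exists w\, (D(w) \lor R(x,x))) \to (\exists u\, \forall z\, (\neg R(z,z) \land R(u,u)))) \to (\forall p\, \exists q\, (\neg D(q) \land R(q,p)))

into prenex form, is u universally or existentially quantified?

universal

First replace A → B with ¬A ∨ B.
  \neg (\neg (\exists x\, \exists w\, (D(w) \lor R(x,x))) \lor (\exists u\, \forall z\, (\neg R(z,z) \land R(u,u)))) \lor (\forall p\, \exists q\, (\neg D(q) \land R(q,p)))
Push ¬ through the quantifiers and connectives to reach negation normal form:
  (\exists x\, \exists w\, (D(w) \lor R(x,x))) \land (\forall u\, \exists z\, (R(z,z) \lor \neg R(u,u))) \lor (\forall p\, \exists q\, (\neg D(q) \land R(q,p)))
Extract every quantifier outward, since the variables are now distinct and don't occur free across branches:
  \exists x\, \exists w\, \forall u\, \exists z\, \forall p\, \exists q\, ((D(w) \lor R(x,x)) \land (R(z,z) \lor \neg R(u,u)) \lor \neg D(q) \land R(q,p))
The quantifier \exists u sits under an odd number of negations (counting the antecedent side of each →), so it flips to \forall u.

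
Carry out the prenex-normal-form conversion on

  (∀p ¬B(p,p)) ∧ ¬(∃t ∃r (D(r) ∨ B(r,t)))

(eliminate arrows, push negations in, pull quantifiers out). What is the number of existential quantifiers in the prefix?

Push ¬ through the quantifiers and connectives to reach negation normal form:
  (∀p ¬B(p,p)) ∧ (∀t ∀r (¬D(r) ∧ ¬B(r,t)))
Extract every quantifier outward, since the variables are now distinct and don't occur free across branches:
  ∀p ∀t ∀r (¬B(p,p) ∧ ¬D(r) ∧ ¬B(r,t))
The prefix is ∀p ∀t ∀r: 3 universal, 0 existential.

0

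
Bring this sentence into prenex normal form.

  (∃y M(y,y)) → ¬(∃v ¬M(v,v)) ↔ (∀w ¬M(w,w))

Eliminate → and ↔ using ¬ and ∨; A ↔ B as (¬A ∨ B) ∧ (¬B ∨ A).
  (¬(¬(∃y M(y,y)) ∨ ¬(∃v ¬M(v,v))) ∨ (∀w ¬M(w,w))) ∧ (¬(∀w ¬M(w,w)) ∨ ¬(∃y M(y,y)) ∨ ¬(∃v ¬M(v,v)))
Push ¬ through the quantifiers and connectives to reach negation normal form:
  ((∃y M(y,y)) ∧ (∃v ¬M(v,v)) ∨ (∀w ¬M(w,w))) ∧ ((∃w M(w,w)) ∨ (∀y ¬M(y,y)) ∨ (∀v M(v,v)))
Standardize variables apart so no two quantifiers bind the same name: w↦u1, y↦v1, v↦w1.
  ((∃y M(y,y)) ∧ (∃v ¬M(v,v)) ∨ (∀w ¬M(w,w))) ∧ ((∃u1 M(u1,u1)) ∨ (∀v1 ¬M(v1,v1)) ∨ (∀w1 M(w1,w1)))
Extract every quantifier outward, since the variables are now distinct and don't occur free across branches:
  ∃y ∃v ∀w ∃u1 ∀v1 ∀w1 ((M(y,y) ∧ ¬M(v,v) ∨ ¬M(w,w)) ∧ (M(u1,u1) ∨ ¬M(v1,v1) ∨ M(w1,w1)))

∃y ∃v ∀w ∃u1 ∀v1 ∀w1 ((M(y,y) ∧ ¬M(v,v) ∨ ¬M(w,w)) ∧ (M(u1,u1) ∨ ¬M(v1,v1) ∨ M(w1,w1)))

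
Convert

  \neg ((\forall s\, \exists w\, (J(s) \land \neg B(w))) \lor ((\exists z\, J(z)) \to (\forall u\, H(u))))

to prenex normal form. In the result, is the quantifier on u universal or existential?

Eliminate → and ↔ using ¬ and ∨.
  \neg ((\forall s\, \exists w\, (J(s) \land \neg B(w))) \lor \neg (\exists z\, J(z)) \lor (\forall u\, H(u)))
Drive negations inward (¬∀x A ≡ ∃x ¬A, ¬∃x A ≡ ∀x ¬A, De Morgan for ∧/∨):
  (\exists s\, \forall w\, (\neg J(s) \lor B(w))) \land (\exists z\, J(z)) \land (\exists u\, \neg H(u))
All bound variables are already distinct, so no renaming is needed.
Finally move all quantifiers to the prefix:
  \exists s\, \forall w\, \exists z\, \exists u\, ((\neg J(s) \lor B(w)) \land J(z) \land \neg H(u))
The quantifier \forall u sits under an odd number of negations (counting the antecedent side of each →), so it flips to \exists u.

existential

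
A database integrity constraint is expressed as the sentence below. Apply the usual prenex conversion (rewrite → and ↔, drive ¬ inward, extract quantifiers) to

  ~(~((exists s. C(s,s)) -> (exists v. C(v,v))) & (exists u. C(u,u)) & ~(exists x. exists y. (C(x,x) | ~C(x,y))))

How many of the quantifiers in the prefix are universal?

Rewrite implications/biconditionals: A → B as ¬A ∨ B.
  ~(~(~(exists s. C(s,s)) | (exists v. C(v,v))) & (exists u. C(u,u)) & ~(exists x. exists y. (C(x,x) | ~C(x,y))))
Drive negations inward (¬∀x A ≡ ∃x ¬A, ¬∃x A ≡ ∀x ¬A, De Morgan for ∧/∨):
  (forall s. ~C(s,s)) | (exists v. C(v,v)) | (forall u. ~C(u,u)) | (exists x. exists y. (C(x,x) | ~C(x,y)))
All bound variables are already distinct, so no renaming is needed.
Finally move all quantifiers to the prefix:
  forall s. exists v. forall u. exists x. exists y. (~C(s,s) | C(v,v) | ~C(u,u) | C(x,x) | ~C(x,y))
The prefix is forall s exists v forall u exists x exists y: 2 universal, 3 existential.

2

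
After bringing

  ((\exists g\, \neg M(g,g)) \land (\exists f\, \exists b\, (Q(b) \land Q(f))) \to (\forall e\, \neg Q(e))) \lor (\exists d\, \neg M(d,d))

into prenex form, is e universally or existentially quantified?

universal

First replace A → B with ¬A ∨ B.
  \neg ((\exists g\, \neg M(g,g)) \land (\exists f\, \exists b\, (Q(b) \land Q(f)))) \lor (\forall e\, \neg Q(e)) \lor (\exists d\, \neg M(d,d))
Drive negations inward (¬∀x A ≡ ∃x ¬A, ¬∃x A ≡ ∀x ¬A, De Morgan for ∧/∨):
  (\forall g\, M(g,g)) \lor (\forall f\, \forall b\, (\neg Q(b) \lor \neg Q(f))) \lor (\forall e\, \neg Q(e)) \lor (\exists d\, \neg M(d,d))
All bound variables are already distinct, so no renaming is needed.
Pull the quantifiers to the front (each side's bound variable is not free in the other side):
  \forall g\, \forall f\, \forall b\, \forall e\, \exists d\, (M(g,g) \lor \neg Q(b) \lor \neg Q(f) \lor \neg Q(e) \lor \neg M(d,d))
The quantifier \forall e sits under an even number of negations (counting the antecedent side of each →), so it remains universal.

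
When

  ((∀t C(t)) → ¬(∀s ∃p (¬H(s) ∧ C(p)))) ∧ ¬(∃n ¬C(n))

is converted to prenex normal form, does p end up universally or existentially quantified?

Rewrite implications/biconditionals: A → B as ¬A ∨ B.
  (¬(∀t C(t)) ∨ ¬(∀s ∃p (¬H(s) ∧ C(p)))) ∧ ¬(∃n ¬C(n))
Move each ¬ inward, flipping quantifiers it crosses:
  ((∃t ¬C(t)) ∨ (∃s ∀p (H(s) ∨ ¬C(p)))) ∧ (∀n C(n))
Finally move all quantifiers to the prefix:
  ∃t ∃s ∀p ∀n ((¬C(t) ∨ H(s) ∨ ¬C(p)) ∧ C(n))
The quantifier ∃p sits under an odd number of negations (counting the antecedent side of each →), so it flips to ∀p.

universal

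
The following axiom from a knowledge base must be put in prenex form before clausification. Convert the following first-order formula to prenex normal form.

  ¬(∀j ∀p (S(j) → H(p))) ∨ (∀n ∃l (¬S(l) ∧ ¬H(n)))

First replace A → B with ¬A ∨ B.
  ¬(∀j ∀p (¬S(j) ∨ H(p))) ∨ (∀n ∃l (¬S(l) ∧ ¬H(n)))
Move each ¬ inward, flipping quantifiers it crosses:
  (∃j ∃p (S(j) ∧ ¬H(p))) ∨ (∀n ∃l (¬S(l) ∧ ¬H(n)))
All bound variables are already distinct, so no renaming is needed.
Extract every quantifier outward, since the variables are now distinct and don't occur free across branches:
  ∃j ∃p ∀n ∃l (S(j) ∧ ¬H(p) ∨ ¬S(l) ∧ ¬H(n))

∃j ∃p ∀n ∃l (S(j) ∧ ¬H(p) ∨ ¬S(l) ∧ ¬H(n))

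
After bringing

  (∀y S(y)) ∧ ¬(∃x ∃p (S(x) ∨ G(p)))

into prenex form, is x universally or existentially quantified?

universal

Push ¬ through the quantifiers and connectives to reach negation normal form:
  (∀y S(y)) ∧ (∀x ∀p (¬S(x) ∧ ¬G(p)))
Extract every quantifier outward, since the variables are now distinct and don't occur free across branches:
  ∀y ∀x ∀p (S(y) ∧ ¬S(x) ∧ ¬G(p))
The quantifier ∃x sits under an odd number of negations, so it flips to ∀x.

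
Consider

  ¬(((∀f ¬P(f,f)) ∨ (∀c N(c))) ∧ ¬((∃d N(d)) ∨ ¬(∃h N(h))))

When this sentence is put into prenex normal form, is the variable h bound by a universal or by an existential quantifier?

universal

Move each ¬ inward, flipping quantifiers it crosses:
  (∃f P(f,f)) ∧ (∃c ¬N(c)) ∨ (∃d N(d)) ∨ (∀h ¬N(h))
All bound variables are already distinct, so no renaming is needed.
Extract every quantifier outward, since the variables are now distinct and don't occur free across branches:
  ∃f ∃c ∃d ∀h (P(f,f) ∧ ¬N(c) ∨ N(d) ∨ ¬N(h))
The quantifier ∃h sits under an odd number of negations, so it flips to ∀h.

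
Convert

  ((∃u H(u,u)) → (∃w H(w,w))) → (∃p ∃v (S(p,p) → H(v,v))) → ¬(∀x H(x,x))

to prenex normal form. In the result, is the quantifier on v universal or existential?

Eliminate → and ↔ using ¬ and ∨.
  ¬(¬(∃u H(u,u)) ∨ (∃w H(w,w))) ∨ ¬(∃p ∃v (¬S(p,p) ∨ H(v,v))) ∨ ¬(∀x H(x,x))
Drive negations inward (¬∀x A ≡ ∃x ¬A, ¬∃x A ≡ ∀x ¬A, De Morgan for ∧/∨):
  (∃u H(u,u)) ∧ (∀w ¬H(w,w)) ∨ (∀p ∀v (S(p,p) ∧ ¬H(v,v))) ∨ (∃x ¬H(x,x))
All bound variables are already distinct, so no renaming is needed.
Pull the quantifiers to the front (each side's bound variable is not free in the other side):
  ∃u ∀w ∀p ∀v ∃x (H(u,u) ∧ ¬H(w,w) ∨ S(p,p) ∧ ¬H(v,v) ∨ ¬H(x,x))
The quantifier ∃v sits under an odd number of negations (counting the antecedent side of each →), so it flips to ∀v.

universal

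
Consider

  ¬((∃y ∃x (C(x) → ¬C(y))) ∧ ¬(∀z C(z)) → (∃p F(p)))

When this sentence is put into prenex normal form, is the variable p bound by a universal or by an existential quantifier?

universal

Rewrite implications/biconditionals: A → B as ¬A ∨ B.
  ¬(¬((∃y ∃x (¬C(x) ∨ ¬C(y))) ∧ ¬(∀z C(z))) ∨ (∃p F(p)))
Move each ¬ inward, flipping quantifiers it crosses:
  (∃y ∃x (¬C(x) ∨ ¬C(y))) ∧ (∃z ¬C(z)) ∧ (∀p ¬F(p))
Extract every quantifier outward, since the variables are now distinct and don't occur free across branches:
  ∃y ∃x ∃z ∀p ((¬C(x) ∨ ¬C(y)) ∧ ¬C(z) ∧ ¬F(p))
The quantifier ∃p sits under an odd number of negations (counting the antecedent side of each →), so it flips to ∀p.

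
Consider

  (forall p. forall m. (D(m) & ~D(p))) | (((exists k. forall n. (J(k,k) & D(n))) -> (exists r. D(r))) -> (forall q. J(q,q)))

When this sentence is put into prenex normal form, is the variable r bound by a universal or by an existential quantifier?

Eliminate → and ↔ using ¬ and ∨.
  (forall p. forall m. (D(m) & ~D(p))) | ~(~(exists k. forall n. (J(k,k) & D(n))) | (exists r. D(r))) | (forall q. J(q,q))
Drive negations inward (¬∀x A ≡ ∃x ¬A, ¬∃x A ≡ ∀x ¬A, De Morgan for ∧/∨):
  (forall p. forall m. (D(m) & ~D(p))) | (exists k. forall n. (J(k,k) & D(n))) & (forall r. ~D(r)) | (forall q. J(q,q))
Finally move all quantifiers to the prefix:
  forall p. forall m. exists k. forall n. forall r. forall q. (D(m) & ~D(p) | J(k,k) & D(n) & ~D(r) | J(q,q))
The quantifier exists r sits under an odd number of negations (counting the antecedent side of each →), so it flips to forall r.

universal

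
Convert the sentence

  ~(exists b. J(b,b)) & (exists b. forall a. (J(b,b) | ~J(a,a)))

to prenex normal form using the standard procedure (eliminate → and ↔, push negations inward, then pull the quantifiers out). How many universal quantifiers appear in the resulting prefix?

Drive negations inward (¬∀x A ≡ ∃x ¬A, ¬∃x A ≡ ∀x ¬A, De Morgan for ∧/∨):
  (forall b. ~J(b,b)) & (exists b. forall a. (J(b,b) | ~J(a,a)))
Standardize variables apart so no two quantifiers bind the same name: b↦v1.
  (forall b. ~J(b,b)) & (exists v1. forall a. (J(v1,v1) | ~J(a,a)))
Extract every quantifier outward, since the variables are now distinct and don't occur free across branches:
  forall b. exists v1. forall a. (~J(b,b) & (J(v1,v1) | ~J(a,a)))
The prefix is forall b exists v1 forall a: 2 universal, 1 existential.

2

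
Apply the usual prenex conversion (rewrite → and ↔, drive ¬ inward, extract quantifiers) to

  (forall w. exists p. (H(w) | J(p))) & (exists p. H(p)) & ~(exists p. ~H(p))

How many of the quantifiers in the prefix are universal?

Drive negations inward (¬∀x A ≡ ∃x ¬A, ¬∃x A ≡ ∀x ¬A, De Morgan for ∧/∨):
  (forall w. exists p. (H(w) | J(p))) & (exists p. H(p)) & (forall p. H(p))
Give each quantifier a distinct variable: p↦z, p↦b.
  (forall w. exists p. (H(w) | J(p))) & (exists z. H(z)) & (forall b. H(b))
Pull the quantifiers to the front (each side's bound variable is not free in the other side):
  forall w. exists p. exists z. forall b. ((H(w) | J(p)) & H(z) & H(b))
The prefix is forall w exists p exists z forall b: 2 universal, 2 existential.

2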